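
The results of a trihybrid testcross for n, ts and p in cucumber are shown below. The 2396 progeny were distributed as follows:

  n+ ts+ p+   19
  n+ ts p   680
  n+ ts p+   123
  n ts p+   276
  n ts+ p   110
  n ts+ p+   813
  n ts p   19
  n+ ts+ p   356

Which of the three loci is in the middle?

n

The two most frequent reciprocal classes, n ts+ p+ and n+ ts p, are the parental types, so the F1 was n ts+ p+ / n+ ts p.
The two rarest classes, n+ ts+ p+ and n ts p, are the double crossovers. Comparing them with the parentals, only the n allele has switched, so n is the middle locus and the order is p – n – ts.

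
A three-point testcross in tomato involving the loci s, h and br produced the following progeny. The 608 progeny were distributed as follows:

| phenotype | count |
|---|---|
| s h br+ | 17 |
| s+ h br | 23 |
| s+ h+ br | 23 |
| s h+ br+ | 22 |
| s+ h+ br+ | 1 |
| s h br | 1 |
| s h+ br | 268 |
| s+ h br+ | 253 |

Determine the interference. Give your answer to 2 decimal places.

0.38

The two most frequent reciprocal classes, s+ h br+ and s h+ br, are the parental types, so the F1 was s+ h br+ / s h+ br.
The two rarest classes, s+ h+ br+ and s h br, are the double crossovers. Comparing them with the parentals, only the h allele has switched, so h is the middle locus and the order is s – h – br.
s–h: (40 + 2)/608 = 0.0691; h–br: (45 + 2)/608 = 0.0773.
Expected DCO frequency = 0.0691 × 0.0773 ≈ 0.00534; observed = 2/608 ≈ 0.00329.
Coefficient of coincidence = 0.00329/0.00534 ≈ 0.62; interference = 1 − 0.62 = 0.38.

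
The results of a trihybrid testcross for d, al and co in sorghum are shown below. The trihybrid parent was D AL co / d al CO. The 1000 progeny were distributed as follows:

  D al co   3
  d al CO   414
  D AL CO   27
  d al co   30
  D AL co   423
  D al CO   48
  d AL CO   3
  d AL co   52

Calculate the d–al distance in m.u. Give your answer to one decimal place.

10.6 m.u.

The two rarest classes, D al co and d AL CO, are the double crossovers. Comparing them with the parentals, only the al allele has switched, so al is the middle locus and the order is d – al – co.
Crossovers in the d–al interval produce the single-crossover classes d AL co and D al CO (52 + 48 = 100) plus the double crossovers (6).
RF(d–al) = (100 + 6) / 1000 = 106/1000 = 0.1060 → 10.6 m.u.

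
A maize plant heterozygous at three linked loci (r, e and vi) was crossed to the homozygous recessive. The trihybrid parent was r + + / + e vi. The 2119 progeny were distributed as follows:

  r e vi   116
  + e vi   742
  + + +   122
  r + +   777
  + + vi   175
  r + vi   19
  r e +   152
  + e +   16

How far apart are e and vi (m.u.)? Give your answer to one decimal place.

17.1 m.u.

The two rarest classes, r + vi and + e +, are the double crossovers. Comparing them with the parentals, only the vi allele has switched, so vi is the middle locus and the order is e – vi – r.
Crossovers in the e–vi interval produce the single-crossover classes r e + and + + vi (152 + 175 = 327) plus the double crossovers (35).
RF(e–vi) = (327 + 35) / 2119 = 362/2119 = 0.1708 → 17.1 m.u.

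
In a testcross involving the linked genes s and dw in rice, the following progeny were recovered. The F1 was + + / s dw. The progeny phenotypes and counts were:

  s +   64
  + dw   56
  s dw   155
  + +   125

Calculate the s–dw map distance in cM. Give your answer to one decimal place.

The recombinant classes are + dw and s +: 56 + 64 = 120.
Recombination frequency = 120/400 = 0.3000 ≈ 30.0%, i.e. 30.0 cM.

30.0 cM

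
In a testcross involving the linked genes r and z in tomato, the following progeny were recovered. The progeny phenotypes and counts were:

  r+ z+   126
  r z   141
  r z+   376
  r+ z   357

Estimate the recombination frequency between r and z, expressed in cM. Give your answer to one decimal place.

26.7 cM

The two most frequent classes, r+ z (357) and r z+ (376), are the parental types, so the F1 was r+ z / r z+.
The recombinant classes are r+ z+ and r z: 126 + 141 = 267.
Recombination frequency = 267/1000 = 0.2670 ≈ 26.7%, i.e. 26.7 cM.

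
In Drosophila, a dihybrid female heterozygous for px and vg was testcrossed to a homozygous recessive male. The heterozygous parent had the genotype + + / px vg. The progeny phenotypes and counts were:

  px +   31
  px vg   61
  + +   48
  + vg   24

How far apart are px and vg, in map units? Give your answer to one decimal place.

The recombinant classes are + vg and px +: 24 + 31 = 55.
Recombination frequency = 55/164 = 0.3354 ≈ 33.5%, i.e. 33.5 map units.

33.5 map units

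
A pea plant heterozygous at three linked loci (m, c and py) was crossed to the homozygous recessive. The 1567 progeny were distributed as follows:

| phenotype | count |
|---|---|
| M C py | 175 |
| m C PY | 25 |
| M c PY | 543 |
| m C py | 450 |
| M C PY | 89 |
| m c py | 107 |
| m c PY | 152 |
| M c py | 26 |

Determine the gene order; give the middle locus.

py

The two most frequent reciprocal classes, M c PY and m C py, are the parental types, so the F1 was M c PY / m C py.
The two rarest classes, M c py and m C PY, are the double crossovers. Comparing them with the parentals, only the py allele has switched, so py is the middle locus and the order is c – py – m.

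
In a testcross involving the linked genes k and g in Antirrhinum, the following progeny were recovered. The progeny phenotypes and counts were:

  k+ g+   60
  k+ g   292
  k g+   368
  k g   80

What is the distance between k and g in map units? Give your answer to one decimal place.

The two most frequent classes, k+ g (292) and k g+ (368), are the parental types, so the F1 was k+ g / k g+.
The recombinant classes are k+ g+ and k g: 60 + 80 = 140.
Recombination frequency = 140/800 = 0.1750 ≈ 17.5%, i.e. 17.5 map units.

17.5 map units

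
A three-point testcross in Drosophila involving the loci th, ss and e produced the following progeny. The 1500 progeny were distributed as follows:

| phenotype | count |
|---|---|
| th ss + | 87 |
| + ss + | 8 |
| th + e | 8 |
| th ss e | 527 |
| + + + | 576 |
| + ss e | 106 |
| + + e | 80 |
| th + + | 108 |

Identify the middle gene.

The two most frequent reciprocal classes, + + + and th ss e, are the parental types, so the F1 was + + + / th ss e.
The two rarest classes, + ss + and th + e, are the double crossovers. Comparing them with the parentals, only the ss allele has switched, so ss is the middle locus and the order is e – ss – th.

ss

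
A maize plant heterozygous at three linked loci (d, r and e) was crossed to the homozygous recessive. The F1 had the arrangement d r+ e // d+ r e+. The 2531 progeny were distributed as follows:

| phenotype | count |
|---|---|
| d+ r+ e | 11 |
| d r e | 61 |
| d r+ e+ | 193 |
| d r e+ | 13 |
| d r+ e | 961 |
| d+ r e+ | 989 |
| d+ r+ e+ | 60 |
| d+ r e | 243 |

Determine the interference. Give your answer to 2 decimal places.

0.09

The two rarest classes, d+ r+ e and d r e+, are the double crossovers. Comparing them with the parentals, only the d allele has switched, so d is the middle locus and the order is e – d – r.
e–d: (436 + 24)/2531 = 0.1817; d–r: (121 + 24)/2531 = 0.0573.
Expected DCO frequency = 0.1817 × 0.0573 ≈ 0.01041; observed = 24/2531 ≈ 0.00948.
Coefficient of coincidence = 0.00948/0.01041 ≈ 0.91; interference = 1 − 0.91 = 0.09.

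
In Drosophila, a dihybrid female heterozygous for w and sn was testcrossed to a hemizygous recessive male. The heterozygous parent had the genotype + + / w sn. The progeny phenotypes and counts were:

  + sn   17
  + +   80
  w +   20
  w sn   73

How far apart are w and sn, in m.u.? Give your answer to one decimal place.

The recombinant classes are + sn and w +: 17 + 20 = 37.
Recombination frequency = 37/190 = 0.1947 ≈ 19.5%, i.e. 19.5 m.u.

19.5 m.u.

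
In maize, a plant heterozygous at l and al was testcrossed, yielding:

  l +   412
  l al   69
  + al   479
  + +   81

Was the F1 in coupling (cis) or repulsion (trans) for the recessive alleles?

trans

The two most frequent classes are + al (479) and l + (412); these are the parental (non-recombinant) types.
So the F1 carried + al on one chromosome and l + on the other — the recessive alleles are on opposite chromosomes (trans / repulsion).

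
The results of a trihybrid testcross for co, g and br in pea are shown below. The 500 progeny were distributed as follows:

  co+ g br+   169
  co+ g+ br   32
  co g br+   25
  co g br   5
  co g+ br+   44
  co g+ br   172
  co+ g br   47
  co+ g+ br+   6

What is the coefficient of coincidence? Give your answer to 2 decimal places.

The two most frequent reciprocal classes, co+ g br+ and co g+ br, are the parental types, so the F1 was co+ g br+ / co g+ br.
The two rarest classes, co+ g+ br+ and co g br, are the double crossovers. Comparing them with the parentals, only the g allele has switched, so g is the middle locus and the order is br – g – co.
br–g: (91 + 11)/500 = 0.2040; g–co: (57 + 11)/500 = 0.1360.
Expected DCO frequency = 0.2040 × 0.1360 ≈ 0.02774; observed = 11/500 ≈ 0.02200.
Coefficient of coincidence = 0.02200/0.02774 ≈ 0.79.

0.79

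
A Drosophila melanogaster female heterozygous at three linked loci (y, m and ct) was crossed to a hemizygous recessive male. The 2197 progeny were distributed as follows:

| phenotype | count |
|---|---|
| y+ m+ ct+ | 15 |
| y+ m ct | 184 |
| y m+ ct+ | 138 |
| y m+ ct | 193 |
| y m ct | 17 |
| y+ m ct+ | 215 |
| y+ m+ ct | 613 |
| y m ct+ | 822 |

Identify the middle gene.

The two most frequent reciprocal classes, y+ m+ ct and y m ct+, are the parental types, so the F1 was y+ m+ ct / y m ct+.
The two rarest classes, y+ m+ ct+ and y m ct, are the double crossovers. Comparing them with the parentals, only the ct allele has switched, so ct is the middle locus and the order is m – ct – y.

ct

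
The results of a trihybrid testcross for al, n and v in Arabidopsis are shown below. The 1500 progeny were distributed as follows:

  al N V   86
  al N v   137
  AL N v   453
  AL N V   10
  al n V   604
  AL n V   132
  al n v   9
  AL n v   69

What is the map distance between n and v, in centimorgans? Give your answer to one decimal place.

The two most frequent reciprocal classes, AL N v and al n V, are the parental types, so the F1 was AL N v / al n V.
The two rarest classes, AL N V and al n v, are the double crossovers. Comparing them with the parentals, only the v allele has switched, so v is the middle locus and the order is n – v – al.
Crossovers in the n–v interval produce the single-crossover classes AL n v and al N V (69 + 86 = 155) plus the double crossovers (19).
RF(n–v) = (155 + 19) / 1500 = 174/1500 = 0.1160 → 11.6 centimorgans.

11.6 centimorgans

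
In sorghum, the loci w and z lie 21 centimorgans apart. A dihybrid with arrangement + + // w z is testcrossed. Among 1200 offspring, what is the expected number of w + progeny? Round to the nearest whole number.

126

A map distance of 21 centimorgans corresponds to a recombination frequency of 0.210.
The F1 is + + / w z, so w + is a recombinant gamete class with expected frequency r/2 = 0.210/2 = 0.1050.
Expected number = 0.1050 × 1200 = 126.00 ≈ 126.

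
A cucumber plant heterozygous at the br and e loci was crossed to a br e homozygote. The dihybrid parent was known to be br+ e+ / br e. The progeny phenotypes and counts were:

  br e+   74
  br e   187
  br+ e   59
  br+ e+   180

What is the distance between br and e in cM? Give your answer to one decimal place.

The recombinant classes are br+ e and br e+: 59 + 74 = 133.
Recombination frequency = 133/500 = 0.2660 ≈ 26.6%, i.e. 26.6 cM.

26.6 cM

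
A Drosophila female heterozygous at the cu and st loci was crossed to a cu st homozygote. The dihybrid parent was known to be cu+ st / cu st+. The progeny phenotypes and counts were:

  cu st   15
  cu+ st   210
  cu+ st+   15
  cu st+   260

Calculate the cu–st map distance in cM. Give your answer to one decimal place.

The recombinant classes are cu+ st+ and cu st: 15 + 15 = 30.
Recombination frequency = 30/500 = 0.0600 ≈ 6.0%, i.e. 6.0 cM.

6.0 cM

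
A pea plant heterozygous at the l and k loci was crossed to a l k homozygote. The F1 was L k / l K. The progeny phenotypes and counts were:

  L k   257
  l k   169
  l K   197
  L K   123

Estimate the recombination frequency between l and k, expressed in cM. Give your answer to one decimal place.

The recombinant classes are L K and l k: 123 + 169 = 292.
Recombination frequency = 292/746 = 0.3914 ≈ 39.1%, i.e. 39.1 cM.

39.1 cM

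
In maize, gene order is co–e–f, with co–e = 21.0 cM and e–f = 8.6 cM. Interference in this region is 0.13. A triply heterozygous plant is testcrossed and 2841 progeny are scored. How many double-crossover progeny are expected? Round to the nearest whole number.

Map distances give recombination frequencies of 0.210 and 0.086 for the two intervals.
With interference 0.13 (so coincidence = 0.87), expected double-crossover frequency = 0.210 × 0.086 × 0.87 = 0.01571.
Expected number = 0.01571 × 2841 = 44.64 ≈ 45.

45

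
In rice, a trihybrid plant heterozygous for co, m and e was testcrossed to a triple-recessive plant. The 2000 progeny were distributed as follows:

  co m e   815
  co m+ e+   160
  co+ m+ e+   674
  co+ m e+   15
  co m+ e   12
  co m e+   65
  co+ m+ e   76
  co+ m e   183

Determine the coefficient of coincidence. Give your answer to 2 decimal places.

0.87

The two most frequent reciprocal classes, co+ m+ e+ and co m e, are the parental types, so the F1 was co+ m+ e+ / co m e.
The two rarest classes, co+ m e+ and co m+ e, are the double crossovers. Comparing them with the parentals, only the m allele has switched, so m is the middle locus and the order is e – m – co.
e–m: (141 + 27)/2000 = 0.0840; m–co: (343 + 27)/2000 = 0.1850.
Expected DCO frequency = 0.0840 × 0.1850 ≈ 0.01554; observed = 27/2000 ≈ 0.01350.
Coefficient of coincidence = 0.01350/0.01554 ≈ 0.87.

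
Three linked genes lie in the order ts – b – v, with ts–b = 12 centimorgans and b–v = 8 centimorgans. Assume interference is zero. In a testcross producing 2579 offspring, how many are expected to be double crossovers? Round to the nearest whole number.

Map distances give recombination frequencies of 0.120 and 0.080 for the two intervals.
With no interference, expected double-crossover frequency = 0.120 × 0.080 = 0.00960.
Expected number = 0.00960 × 2579 = 24.76 ≈ 25.

25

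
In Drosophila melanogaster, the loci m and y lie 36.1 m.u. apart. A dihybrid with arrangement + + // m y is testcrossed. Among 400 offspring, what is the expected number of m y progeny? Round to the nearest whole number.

128

A map distance of 36.1 m.u. corresponds to a recombination frequency of 0.361.
The F1 is + + / m y, so m y is a parental gamete class with expected frequency (1 − r)/2 = 0.639/2 = 0.3195.
Expected number = 0.3195 × 400 = 127.80 ≈ 128.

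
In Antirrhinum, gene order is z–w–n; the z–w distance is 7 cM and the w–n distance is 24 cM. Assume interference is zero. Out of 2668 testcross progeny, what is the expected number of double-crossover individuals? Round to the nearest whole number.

45

Map distances give recombination frequencies of 0.070 and 0.240 for the two intervals.
With no interference, expected double-crossover frequency = 0.070 × 0.240 = 0.01680.
Expected number = 0.01680 × 2668 = 44.82 ≈ 45.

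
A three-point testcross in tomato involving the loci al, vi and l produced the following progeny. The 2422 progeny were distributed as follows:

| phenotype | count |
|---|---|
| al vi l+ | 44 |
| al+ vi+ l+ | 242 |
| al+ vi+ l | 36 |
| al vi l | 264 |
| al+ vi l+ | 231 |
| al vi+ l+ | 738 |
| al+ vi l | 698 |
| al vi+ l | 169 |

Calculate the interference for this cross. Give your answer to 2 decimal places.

The two most frequent reciprocal classes, al vi+ l+ and al+ vi l, are the parental types, so the F1 was al vi+ l+ / al+ vi l.
The two rarest classes, al vi l+ and al+ vi+ l, are the double crossovers. Comparing them with the parentals, only the vi allele has switched, so vi is the middle locus and the order is al – vi – l.
al–vi: (506 + 80)/2422 = 0.2419; vi–l: (400 + 80)/2422 = 0.1982.
Expected DCO frequency = 0.2419 × 0.1982 ≈ 0.04794; observed = 80/2422 ≈ 0.03303.
Coefficient of coincidence = 0.03303/0.04794 ≈ 0.69; interference = 1 − 0.69 = 0.31.

0.31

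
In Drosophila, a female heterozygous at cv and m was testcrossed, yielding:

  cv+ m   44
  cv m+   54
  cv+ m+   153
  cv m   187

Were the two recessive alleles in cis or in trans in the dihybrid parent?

cis

The two most frequent classes are cv+ m+ (153) and cv m (187); these are the parental (non-recombinant) types.
So the F1 carried cv+ m+ on one chromosome and cv m on the other — the recessive alleles are on the same chromosome (cis / coupling).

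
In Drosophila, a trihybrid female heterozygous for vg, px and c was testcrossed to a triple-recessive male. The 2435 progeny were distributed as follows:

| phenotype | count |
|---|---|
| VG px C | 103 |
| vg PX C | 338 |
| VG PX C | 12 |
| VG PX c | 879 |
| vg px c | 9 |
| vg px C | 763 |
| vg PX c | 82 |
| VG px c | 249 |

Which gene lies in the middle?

c

The two most frequent reciprocal classes, vg px C and VG PX c, are the parental types, so the F1 was vg px C / VG PX c.
The two rarest classes, vg px c and VG PX C, are the double crossovers. Comparing them with the parentals, only the c allele has switched, so c is the middle locus and the order is vg – c – px.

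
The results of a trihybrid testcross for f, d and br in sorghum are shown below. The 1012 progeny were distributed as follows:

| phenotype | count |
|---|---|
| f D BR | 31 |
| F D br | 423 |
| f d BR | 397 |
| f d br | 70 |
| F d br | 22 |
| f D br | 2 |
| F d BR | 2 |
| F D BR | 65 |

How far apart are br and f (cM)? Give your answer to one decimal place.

13.7 cM

The two most frequent reciprocal classes, f d BR and F D br, are the parental types, so the F1 was f d BR / F D br.
The two rarest classes, F d BR and f D br, are the double crossovers. Comparing them with the parentals, only the f allele has switched, so f is the middle locus and the order is d – f – br.
Crossovers in the f–br interval produce the single-crossover classes f d br and F D BR (70 + 65 = 135) plus the double crossovers (4).
RF(f–br) = (135 + 4) / 1012 = 139/1012 = 0.1374 → 13.7 cM.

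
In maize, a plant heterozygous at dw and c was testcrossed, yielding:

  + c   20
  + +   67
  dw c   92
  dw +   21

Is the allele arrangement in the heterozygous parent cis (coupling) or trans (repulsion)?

The two most frequent classes are + + (67) and dw c (92); these are the parental (non-recombinant) types.
So the F1 carried + + on one chromosome and dw c on the other — the recessive alleles are on the same chromosome (cis / coupling).

cis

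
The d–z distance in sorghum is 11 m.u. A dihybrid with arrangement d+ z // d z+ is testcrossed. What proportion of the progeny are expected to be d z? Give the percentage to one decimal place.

5.5%

A map distance of 11 m.u. corresponds to a recombination frequency of 0.110.
The F1 is d+ z / d z+, so d z is a recombinant gamete class with expected frequency r/2 = 0.110/2 = 0.0550.
That is 0.0550 = 5.5% of the progeny.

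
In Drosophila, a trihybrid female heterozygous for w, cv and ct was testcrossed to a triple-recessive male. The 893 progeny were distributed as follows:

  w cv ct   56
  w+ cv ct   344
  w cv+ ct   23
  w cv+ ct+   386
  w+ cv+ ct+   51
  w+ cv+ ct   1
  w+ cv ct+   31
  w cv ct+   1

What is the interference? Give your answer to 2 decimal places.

0.71

The two most frequent reciprocal classes, w cv+ ct+ and w+ cv ct, are the parental types, so the F1 was w cv+ ct+ / w+ cv ct.
The two rarest classes, w cv ct+ and w+ cv+ ct, are the double crossovers. Comparing them with the parentals, only the cv allele has switched, so cv is the middle locus and the order is w – cv – ct.
w–cv: (107 + 2)/893 = 0.1221; cv–ct: (54 + 2)/893 = 0.0627.
Expected DCO frequency = 0.1221 × 0.0627 ≈ 0.00766; observed = 2/893 ≈ 0.00224.
Coefficient of coincidence = 0.00224/0.00766 ≈ 0.29; interference = 1 − 0.29 = 0.71.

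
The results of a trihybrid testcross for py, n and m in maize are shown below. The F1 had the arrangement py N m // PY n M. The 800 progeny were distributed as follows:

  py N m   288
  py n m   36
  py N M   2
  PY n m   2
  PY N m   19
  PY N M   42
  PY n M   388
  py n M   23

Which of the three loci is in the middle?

The two rarest classes, py N M and PY n m, are the double crossovers. Comparing them with the parentals, only the m allele has switched, so m is the middle locus and the order is n – m – py.

m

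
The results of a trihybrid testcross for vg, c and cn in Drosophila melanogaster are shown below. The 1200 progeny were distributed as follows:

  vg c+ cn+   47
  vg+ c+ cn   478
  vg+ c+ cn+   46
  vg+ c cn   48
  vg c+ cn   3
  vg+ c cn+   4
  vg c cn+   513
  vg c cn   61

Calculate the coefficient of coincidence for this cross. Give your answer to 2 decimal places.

0.72

The two most frequent reciprocal classes, vg c cn+ and vg+ c+ cn, are the parental types, so the F1 was vg c cn+ / vg+ c+ cn.
The two rarest classes, vg+ c cn+ and vg c+ cn, are the double crossovers. Comparing them with the parentals, only the vg allele has switched, so vg is the middle locus and the order is cn – vg – c.
cn–vg: (107 + 7)/1200 = 0.0950; vg–c: (95 + 7)/1200 = 0.0850.
Expected DCO frequency = 0.0950 × 0.0850 ≈ 0.00808; observed = 7/1200 ≈ 0.00583.
Coefficient of coincidence = 0.00583/0.00808 ≈ 0.72.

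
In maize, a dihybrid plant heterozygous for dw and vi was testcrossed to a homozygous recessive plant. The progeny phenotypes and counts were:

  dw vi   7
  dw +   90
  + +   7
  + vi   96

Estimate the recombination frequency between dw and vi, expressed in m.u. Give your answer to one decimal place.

The two most frequent classes, + vi (96) and dw + (90), are the parental types, so the F1 was + vi / dw +.
The recombinant classes are + + and dw vi: 7 + 7 = 14.
Recombination frequency = 14/200 = 0.0700 ≈ 7.0%, i.e. 7.0 m.u.

7.0 m.u.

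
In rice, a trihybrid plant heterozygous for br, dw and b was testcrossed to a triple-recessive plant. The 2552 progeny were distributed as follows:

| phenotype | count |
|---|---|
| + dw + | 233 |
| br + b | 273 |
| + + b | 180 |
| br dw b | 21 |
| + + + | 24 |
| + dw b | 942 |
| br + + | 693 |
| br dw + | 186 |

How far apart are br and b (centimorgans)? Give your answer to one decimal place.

21.6 centimorgans

The two most frequent reciprocal classes, br + + and + dw b, are the parental types, so the F1 was br + + / + dw b.
The two rarest classes, + + + and br dw b, are the double crossovers. Comparing them with the parentals, only the br allele has switched, so br is the middle locus and the order is b – br – dw.
Crossovers in the b–br interval produce the single-crossover classes br + b and + dw + (273 + 233 = 506) plus the double crossovers (45).
RF(b–br) = (506 + 45) / 2552 = 551/2552 = 0.2159 → 21.6 centimorgans.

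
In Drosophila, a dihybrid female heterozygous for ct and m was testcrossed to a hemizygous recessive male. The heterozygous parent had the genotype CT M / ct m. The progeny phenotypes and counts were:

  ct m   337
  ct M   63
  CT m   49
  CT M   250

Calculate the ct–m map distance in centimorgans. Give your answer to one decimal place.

The recombinant classes are CT m and ct M: 49 + 63 = 112.
Recombination frequency = 112/699 = 0.1602 ≈ 16.0%, i.e. 16.0 centimorgans.

16.0 centimorgans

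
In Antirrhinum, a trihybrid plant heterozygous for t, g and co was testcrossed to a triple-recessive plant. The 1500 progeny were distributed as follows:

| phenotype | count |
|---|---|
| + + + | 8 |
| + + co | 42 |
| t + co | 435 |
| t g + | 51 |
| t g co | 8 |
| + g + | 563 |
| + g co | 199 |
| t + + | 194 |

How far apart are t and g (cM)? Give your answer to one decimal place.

7.3 cM

The two most frequent reciprocal classes, + g + and t + co, are the parental types, so the F1 was + g + / t + co.
The two rarest classes, + + + and t g co, are the double crossovers. Comparing them with the parentals, only the g allele has switched, so g is the middle locus and the order is co – g – t.
Crossovers in the g–t interval produce the single-crossover classes t g + and + + co (51 + 42 = 93) plus the double crossovers (16).
RF(g–t) = (93 + 16) / 1500 = 109/1500 = 0.0727 → 7.3 cM.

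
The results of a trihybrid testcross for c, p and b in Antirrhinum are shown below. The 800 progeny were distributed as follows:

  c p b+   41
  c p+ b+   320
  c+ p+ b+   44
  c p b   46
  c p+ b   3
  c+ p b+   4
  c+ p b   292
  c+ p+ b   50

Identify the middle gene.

b

The two most frequent reciprocal classes, c p+ b+ and c+ p b, are the parental types, so the F1 was c p+ b+ / c+ p b.
The two rarest classes, c p+ b and c+ p b+, are the double crossovers. Comparing them with the parentals, only the b allele has switched, so b is the middle locus and the order is c – b – p.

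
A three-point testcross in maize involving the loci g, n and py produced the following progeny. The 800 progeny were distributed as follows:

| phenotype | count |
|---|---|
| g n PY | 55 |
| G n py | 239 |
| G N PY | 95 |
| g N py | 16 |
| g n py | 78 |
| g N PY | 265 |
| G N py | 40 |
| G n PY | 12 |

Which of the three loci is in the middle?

The two most frequent reciprocal classes, G n py and g N PY, are the parental types, so the F1 was G n py / g N PY.
The two rarest classes, G n PY and g N py, are the double crossovers. Comparing them with the parentals, only the py allele has switched, so py is the middle locus and the order is n – py – g.

py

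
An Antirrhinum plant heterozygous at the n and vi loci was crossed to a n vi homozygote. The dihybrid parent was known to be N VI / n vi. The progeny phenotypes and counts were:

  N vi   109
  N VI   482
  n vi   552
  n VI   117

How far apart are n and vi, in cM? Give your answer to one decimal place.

17.9 cM

The recombinant classes are N vi and n VI: 109 + 117 = 226.
Recombination frequency = 226/1260 = 0.1794 ≈ 17.9%, i.e. 17.9 cM.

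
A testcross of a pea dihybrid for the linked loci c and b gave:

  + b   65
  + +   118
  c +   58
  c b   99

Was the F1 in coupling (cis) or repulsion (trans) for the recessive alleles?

The two most frequent classes are + + (118) and c b (99); these are the parental (non-recombinant) types.
So the F1 carried + + on one chromosome and c b on the other — the recessive alleles are on the same chromosome (cis / coupling).

cis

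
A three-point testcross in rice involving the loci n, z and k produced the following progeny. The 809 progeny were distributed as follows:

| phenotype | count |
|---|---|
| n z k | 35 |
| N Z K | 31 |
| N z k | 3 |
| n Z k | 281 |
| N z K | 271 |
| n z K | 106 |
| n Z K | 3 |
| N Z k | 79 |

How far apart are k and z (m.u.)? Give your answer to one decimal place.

The two most frequent reciprocal classes, n Z k and N z K, are the parental types, so the F1 was n Z k / N z K.
The two rarest classes, n Z K and N z k, are the double crossovers. Comparing them with the parentals, only the k allele has switched, so k is the middle locus and the order is z – k – n.
Crossovers in the z–k interval produce the single-crossover classes n z k and N Z K (35 + 31 = 66) plus the double crossovers (6).
RF(z–k) = (66 + 6) / 809 = 72/809 = 0.0890 → 8.9 m.u.

8.9 m.u.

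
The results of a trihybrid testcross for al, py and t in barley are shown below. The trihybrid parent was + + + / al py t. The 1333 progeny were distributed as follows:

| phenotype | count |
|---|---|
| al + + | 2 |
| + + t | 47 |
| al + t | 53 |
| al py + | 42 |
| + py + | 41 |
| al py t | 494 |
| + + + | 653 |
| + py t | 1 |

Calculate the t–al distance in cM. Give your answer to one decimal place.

The two rarest classes, al + + and + py t, are the double crossovers. Comparing them with the parentals, only the al allele has switched, so al is the middle locus and the order is py – al – t.
Crossovers in the al–t interval produce the single-crossover classes + + t and al py + (47 + 42 = 89) plus the double crossovers (3).
RF(al–t) = (89 + 3) / 1333 = 92/1333 = 0.0690 → 6.9 cM.

6.9 cM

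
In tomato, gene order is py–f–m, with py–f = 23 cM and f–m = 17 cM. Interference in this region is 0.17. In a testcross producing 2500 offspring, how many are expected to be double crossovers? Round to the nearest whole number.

Map distances give recombination frequencies of 0.230 and 0.170 for the two intervals.
With interference 0.17 (so coincidence = 0.83), expected double-crossover frequency = 0.230 × 0.170 × 0.83 = 0.03245.
Expected number = 0.03245 × 2500 = 81.13 ≈ 81.

81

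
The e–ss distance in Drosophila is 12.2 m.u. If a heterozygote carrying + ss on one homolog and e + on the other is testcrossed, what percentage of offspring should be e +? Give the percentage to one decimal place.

A map distance of 12.2 m.u. corresponds to a recombination frequency of 0.122.
The F1 is + ss / e +, so e + is a parental gamete class with expected frequency (1 − r)/2 = 0.878/2 = 0.4390.
That is 0.4390 = 43.9% of the progeny.

43.9%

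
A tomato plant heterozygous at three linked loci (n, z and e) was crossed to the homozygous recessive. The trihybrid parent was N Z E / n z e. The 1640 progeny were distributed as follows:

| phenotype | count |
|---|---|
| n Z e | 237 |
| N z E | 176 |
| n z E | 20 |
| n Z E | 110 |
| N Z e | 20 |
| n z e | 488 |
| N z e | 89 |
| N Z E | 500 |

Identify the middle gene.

The two rarest classes, N Z e and n z E, are the double crossovers. Comparing them with the parentals, only the e allele has switched, so e is the middle locus and the order is n – e – z.

e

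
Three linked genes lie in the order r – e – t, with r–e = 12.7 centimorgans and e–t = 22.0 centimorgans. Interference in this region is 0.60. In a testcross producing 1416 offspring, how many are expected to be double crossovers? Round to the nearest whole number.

16

Map distances give recombination frequencies of 0.127 and 0.220 for the two intervals.
With interference 0.60 (so coincidence = 0.40), expected double-crossover frequency = 0.127 × 0.220 × 0.40 = 0.01118.
Expected number = 0.01118 × 1416 = 15.83 ≈ 16.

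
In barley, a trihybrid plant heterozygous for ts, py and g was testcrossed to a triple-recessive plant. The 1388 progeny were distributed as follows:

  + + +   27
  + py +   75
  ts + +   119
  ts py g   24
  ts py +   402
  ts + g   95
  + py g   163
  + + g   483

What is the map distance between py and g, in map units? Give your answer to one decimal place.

24.0 map units

The two most frequent reciprocal classes, + + g and ts py +, are the parental types, so the F1 was + + g / ts py +.
The two rarest classes, + + + and ts py g, are the double crossovers. Comparing them with the parentals, only the g allele has switched, so g is the middle locus and the order is py – g – ts.
Crossovers in the py–g interval produce the single-crossover classes + py g and ts + + (163 + 119 = 282) plus the double crossovers (51).
RF(py–g) = (282 + 51) / 1388 = 333/1388 = 0.2399 → 24.0 map units.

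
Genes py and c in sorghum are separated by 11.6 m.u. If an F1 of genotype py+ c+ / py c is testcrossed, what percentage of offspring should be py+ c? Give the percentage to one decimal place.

A map distance of 11.6 m.u. corresponds to a recombination frequency of 0.116.
The F1 is py+ c+ / py c, so py+ c is a recombinant gamete class with expected frequency r/2 = 0.116/2 = 0.0580.
That is 0.0580 = 5.8% of the progeny.

5.8%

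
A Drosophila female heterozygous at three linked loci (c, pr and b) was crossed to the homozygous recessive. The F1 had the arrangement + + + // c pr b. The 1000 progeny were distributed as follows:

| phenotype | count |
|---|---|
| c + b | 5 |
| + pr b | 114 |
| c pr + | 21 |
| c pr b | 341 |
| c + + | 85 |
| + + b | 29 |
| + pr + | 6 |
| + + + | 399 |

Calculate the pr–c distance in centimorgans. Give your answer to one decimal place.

The two rarest classes, + pr + and c + b, are the double crossovers. Comparing them with the parentals, only the pr allele has switched, so pr is the middle locus and the order is b – pr – c.
Crossovers in the pr–c interval produce the single-crossover classes c + + and + pr b (85 + 114 = 199) plus the double crossovers (11).
RF(pr–c) = (199 + 11) / 1000 = 210/1000 = 0.2100 → 21.0 centimorgans.

21.0 centimorgans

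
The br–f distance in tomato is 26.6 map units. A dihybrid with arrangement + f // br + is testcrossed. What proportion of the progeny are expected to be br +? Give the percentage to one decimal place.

A map distance of 26.6 map units corresponds to a recombination frequency of 0.266.
The F1 is + f / br +, so br + is a parental gamete class with expected frequency (1 − r)/2 = 0.734/2 = 0.3670.
That is 0.3670 = 36.7% of the progeny.

36.7%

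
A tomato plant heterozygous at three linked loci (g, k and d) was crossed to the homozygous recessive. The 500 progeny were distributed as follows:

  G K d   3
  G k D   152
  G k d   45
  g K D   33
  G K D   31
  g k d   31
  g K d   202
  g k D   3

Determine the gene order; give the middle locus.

g

The two most frequent reciprocal classes, g K d and G k D, are the parental types, so the F1 was g K d / G k D.
The two rarest classes, G K d and g k D, are the double crossovers. Comparing them with the parentals, only the g allele has switched, so g is the middle locus and the order is d – g – k.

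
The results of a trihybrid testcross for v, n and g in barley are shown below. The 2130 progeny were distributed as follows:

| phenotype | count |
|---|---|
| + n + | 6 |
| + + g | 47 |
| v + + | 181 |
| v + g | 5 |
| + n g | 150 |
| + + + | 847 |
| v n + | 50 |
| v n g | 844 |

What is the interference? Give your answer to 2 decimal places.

0.37

The two most frequent reciprocal classes, + + + and v n g, are the parental types, so the F1 was + + + / v n g.
The two rarest classes, + n + and v + g, are the double crossovers. Comparing them with the parentals, only the n allele has switched, so n is the middle locus and the order is v – n – g.
v–n: (331 + 11)/2130 = 0.1606; n–g: (97 + 11)/2130 = 0.0507.
Expected DCO frequency = 0.1606 × 0.0507 ≈ 0.00814; observed = 11/2130 ≈ 0.00516.
Coefficient of coincidence = 0.00516/0.00814 ≈ 0.63; interference = 1 − 0.63 = 0.37.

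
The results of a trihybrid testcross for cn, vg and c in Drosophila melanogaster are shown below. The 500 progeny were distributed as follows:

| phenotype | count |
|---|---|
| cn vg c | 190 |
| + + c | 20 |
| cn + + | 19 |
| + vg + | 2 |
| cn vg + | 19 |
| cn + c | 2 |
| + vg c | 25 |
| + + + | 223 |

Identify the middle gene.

The two most frequent reciprocal classes, + + + and cn vg c, are the parental types, so the F1 was + + + / cn vg c.
The two rarest classes, + vg + and cn + c, are the double crossovers. Comparing them with the parentals, only the vg allele has switched, so vg is the middle locus and the order is cn – vg – c.

vg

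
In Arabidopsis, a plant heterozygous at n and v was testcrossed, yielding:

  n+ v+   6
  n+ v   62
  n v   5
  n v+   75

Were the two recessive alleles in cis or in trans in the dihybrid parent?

trans

The two most frequent classes are n+ v (62) and n v+ (75); these are the parental (non-recombinant) types.
So the F1 carried n+ v on one chromosome and n v+ on the other — the recessive alleles are on opposite chromosomes (trans / repulsion).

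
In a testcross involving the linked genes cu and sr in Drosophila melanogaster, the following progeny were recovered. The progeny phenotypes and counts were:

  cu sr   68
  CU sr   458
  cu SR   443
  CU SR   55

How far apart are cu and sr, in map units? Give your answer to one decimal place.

The two most frequent classes, CU sr (458) and cu SR (443), are the parental types, so the F1 was CU sr / cu SR.
The recombinant classes are CU SR and cu sr: 55 + 68 = 123.
Recombination frequency = 123/1024 = 0.1201 ≈ 12.0%, i.e. 12.0 map units.

12.0 map units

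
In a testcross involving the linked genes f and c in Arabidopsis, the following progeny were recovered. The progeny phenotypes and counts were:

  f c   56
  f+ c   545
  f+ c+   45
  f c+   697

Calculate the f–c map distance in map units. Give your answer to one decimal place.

7.5 map units

The two most frequent classes, f+ c (545) and f c+ (697), are the parental types, so the F1 was f+ c / f c+.
The recombinant classes are f+ c+ and f c: 45 + 56 = 101.
Recombination frequency = 101/1343 = 0.0752 ≈ 7.5%, i.e. 7.5 map units.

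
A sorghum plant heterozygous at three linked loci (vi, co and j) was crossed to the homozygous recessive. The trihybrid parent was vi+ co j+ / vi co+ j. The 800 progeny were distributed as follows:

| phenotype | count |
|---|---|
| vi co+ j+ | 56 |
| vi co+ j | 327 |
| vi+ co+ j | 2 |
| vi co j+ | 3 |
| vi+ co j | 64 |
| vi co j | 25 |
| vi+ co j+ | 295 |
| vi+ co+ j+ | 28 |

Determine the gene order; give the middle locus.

vi

The two rarest classes, vi co j+ and vi+ co+ j, are the double crossovers. Comparing them with the parentals, only the vi allele has switched, so vi is the middle locus and the order is j – vi – co.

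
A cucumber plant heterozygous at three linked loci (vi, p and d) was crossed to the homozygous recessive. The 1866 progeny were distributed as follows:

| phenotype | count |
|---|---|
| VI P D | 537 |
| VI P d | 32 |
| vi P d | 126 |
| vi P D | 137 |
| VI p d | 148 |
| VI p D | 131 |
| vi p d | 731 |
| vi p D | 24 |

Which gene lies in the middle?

The two most frequent reciprocal classes, VI P D and vi p d, are the parental types, so the F1 was VI P D / vi p d.
The two rarest classes, VI P d and vi p D, are the double crossovers. Comparing them with the parentals, only the d allele has switched, so d is the middle locus and the order is p – d – vi.

d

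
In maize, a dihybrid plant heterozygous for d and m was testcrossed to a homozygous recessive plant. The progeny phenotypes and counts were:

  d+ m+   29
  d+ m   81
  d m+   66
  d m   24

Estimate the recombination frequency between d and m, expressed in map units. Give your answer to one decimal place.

The two most frequent classes, d+ m (81) and d m+ (66), are the parental types, so the F1 was d+ m / d m+.
The recombinant classes are d+ m+ and d m: 29 + 24 = 53.
Recombination frequency = 53/200 = 0.2650 ≈ 26.5%, i.e. 26.5 map units.

26.5 map units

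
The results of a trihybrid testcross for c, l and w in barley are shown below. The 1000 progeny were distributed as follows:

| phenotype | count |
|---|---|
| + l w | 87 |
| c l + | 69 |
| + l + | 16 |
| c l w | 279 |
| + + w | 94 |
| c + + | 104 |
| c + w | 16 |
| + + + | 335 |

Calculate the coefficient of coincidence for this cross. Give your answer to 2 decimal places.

0.74

The two most frequent reciprocal classes, + + + and c l w, are the parental types, so the F1 was + + + / c l w.
The two rarest classes, + l + and c + w, are the double crossovers. Comparing them with the parentals, only the l allele has switched, so l is the middle locus and the order is w – l – c.
w–l: (163 + 32)/1000 = 0.1950; l–c: (191 + 32)/1000 = 0.2230.
Expected DCO frequency = 0.1950 × 0.2230 ≈ 0.04349; observed = 32/1000 ≈ 0.03200.
Coefficient of coincidence = 0.03200/0.04349 ≈ 0.74.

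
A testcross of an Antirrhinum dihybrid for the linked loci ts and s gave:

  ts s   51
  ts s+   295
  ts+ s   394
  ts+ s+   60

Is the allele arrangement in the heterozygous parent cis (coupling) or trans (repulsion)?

trans

The two most frequent classes are ts+ s (394) and ts s+ (295); these are the parental (non-recombinant) types.
So the F1 carried ts+ s on one chromosome and ts s+ on the other — the recessive alleles are on opposite chromosomes (trans / repulsion).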